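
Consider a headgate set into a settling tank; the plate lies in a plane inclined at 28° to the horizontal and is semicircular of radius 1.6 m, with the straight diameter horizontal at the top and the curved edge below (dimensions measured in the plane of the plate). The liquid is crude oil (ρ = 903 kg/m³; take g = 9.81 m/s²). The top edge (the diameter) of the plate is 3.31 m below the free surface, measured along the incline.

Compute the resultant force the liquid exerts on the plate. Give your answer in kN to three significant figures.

F ≈ 66.7 kN

γ = ρg = 903 × 9.81 / 1000 = 8.85843 kN/m³.
Let θ = 28° be the plate's angle to the horizontal; measure y along the incline from where the plane meets the free surface. Vertical depth h = y·sinθ with sinθ = 0.469472.
The centroid of a semicircle lies 4r/(3π) = 0.679061 m from the diameter, here below the top edge, so y_c = 3.31 + 0.679061 = 3.98906 m and h_c = 3.98906 × 0.469472 = 1.87275 m.
A = πr²/2 = π × 1.6²/2 = 4.02124 m².
Resultant F = γ·h_c·A = 8.85843 × 1.87275 × 4.02124 = 66.7109 kN.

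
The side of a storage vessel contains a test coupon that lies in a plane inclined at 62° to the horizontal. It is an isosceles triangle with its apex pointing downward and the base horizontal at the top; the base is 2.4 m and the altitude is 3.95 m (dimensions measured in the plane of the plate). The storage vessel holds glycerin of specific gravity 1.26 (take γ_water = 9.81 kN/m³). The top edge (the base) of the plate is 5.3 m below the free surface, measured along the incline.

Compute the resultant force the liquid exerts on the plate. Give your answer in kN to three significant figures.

F ≈ 342 kN

γ = 1.26 × 9.81 = 12.3606 kN/m³.
Let θ = 62° be the plate's angle to the horizontal; measure y along the incline from where the plane meets the free surface. Vertical depth h = y·sinθ with sinθ = 0.882948.
With the apex down, the centroid sits h/3 = 3.95/3 = 1.31667 m below the base (the top edge), so y_c = 5.3 + 1.31667 = 6.61667 m and h_c = 6.61667 × 0.882948 = 5.84218 m.
A = ½ × 2.4 × 3.95 = 4.74 m².
Resultant F = γ·h_c·A = 12.3606 × 5.84218 × 4.74 = 342.289 kN.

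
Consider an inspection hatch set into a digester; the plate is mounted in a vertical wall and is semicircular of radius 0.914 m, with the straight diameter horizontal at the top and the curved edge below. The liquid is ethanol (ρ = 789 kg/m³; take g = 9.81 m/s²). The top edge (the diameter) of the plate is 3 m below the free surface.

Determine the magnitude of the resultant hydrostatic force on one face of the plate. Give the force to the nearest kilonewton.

F ≈ 34 kN

γ = ρg = 789 × 9.81 / 1000 = 7.74009 kN/m³.
The centroid of a semicircle lies 4r/(3π) = 0.387914 m from the diameter, here below the top edge, so the centroid depth is h_c = 3 + 0.387914 = 3.38791 m.
A = πr²/2 = π × 0.914²/2 = 1.31224 m².
Resultant F = γ·h_c·A = 7.74009 × 3.38791 × 1.31224 = 34.4105 kN.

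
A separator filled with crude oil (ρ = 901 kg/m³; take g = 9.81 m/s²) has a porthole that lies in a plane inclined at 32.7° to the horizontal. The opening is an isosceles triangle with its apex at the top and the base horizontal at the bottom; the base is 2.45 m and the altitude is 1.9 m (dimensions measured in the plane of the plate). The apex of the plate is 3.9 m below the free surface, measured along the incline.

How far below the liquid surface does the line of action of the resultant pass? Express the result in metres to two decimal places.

γ = ρg = 901 × 9.81 / 1000 = 8.83881 kN/m³.
Let θ = 32.7° be the plate's angle to the horizontal; measure y along the incline from where the plane meets the free surface. Vertical depth h = y·sinθ with sinθ = 0.540240.
With the apex up, the centroid sits 2h/3 = 2 × 1.9/3 = 1.26667 m below the apex, so y_c = 3.9 + 1.26667 = 5.16667 m and h_c = 5.16667 × 0.540240 = 2.79124 m.
A = ½ × 2.45 × 1.9 = 2.3275 m².
Resultant F = γ·h_c·A = 8.83881 × 2.79124 × 2.3275 = 57.4223 kN.
I_c = b·h³/36 = 2.45 × 1.9³/36 = 0.466793 m⁴.
Centre of pressure: y_p = y_c + I_c/(y_c·A) = 5.16667 + 0.466793/(5.16667 × 2.3275) = 5.16667 + 0.0388172 = 5.20549 m along the plane.
Vertically, h_p = y_p·sinθ = 5.20549 × 0.540240 = 2.81221 m.

h_p = 2.81 m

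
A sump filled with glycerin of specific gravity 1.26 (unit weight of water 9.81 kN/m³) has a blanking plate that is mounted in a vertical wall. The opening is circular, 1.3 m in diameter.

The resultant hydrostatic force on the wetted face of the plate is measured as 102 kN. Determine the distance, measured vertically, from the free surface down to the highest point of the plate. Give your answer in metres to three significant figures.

γ = 1.26 × 9.81 = 12.3606 kN/m³.
A = π(0.65)² = 1.32732 m².
From F = γ·h_c·A, the centroid depth is h_c = 102/(12.3606 × 1.32732) = 6.21706 m.
The centroid is at the centre, 0.65 m below the top of the plate, so the highest point sits at h_top = 6.21706 − 0.65 = 5.56706 m below the surface.

d_top ≈ 5.57 m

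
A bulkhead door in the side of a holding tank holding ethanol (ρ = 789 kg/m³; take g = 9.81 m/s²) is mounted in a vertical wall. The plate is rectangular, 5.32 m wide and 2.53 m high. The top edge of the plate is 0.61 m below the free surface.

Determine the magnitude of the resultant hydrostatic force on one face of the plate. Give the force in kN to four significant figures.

F ≈ 195.3 kN

γ = ρg = 789 × 9.81 / 1000 = 7.74009 kN/m³.
The centroid lies 2.53/2 = 1.265 m below the top edge, so the centroid depth is h_c = 0.61 + 1.265 = 1.875 m.
A = 5.32 × 2.53 = 13.4596 m².
Resultant F = γ·h_c·A = 7.74009 × 1.875 × 13.4596 = 195.335 kN.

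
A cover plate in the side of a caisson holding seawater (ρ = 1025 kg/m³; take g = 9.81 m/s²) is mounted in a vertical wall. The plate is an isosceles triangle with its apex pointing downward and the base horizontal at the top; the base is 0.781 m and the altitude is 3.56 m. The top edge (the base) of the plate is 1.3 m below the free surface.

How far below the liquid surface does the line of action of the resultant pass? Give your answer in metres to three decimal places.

h_p = 2.770 m

γ = ρg = 1025 × 9.81 / 1000 = 10.05525 kN/m³.
With the apex down, the centroid sits h/3 = 3.56/3 = 1.18667 m below the base (the top edge), so the centroid depth is h_c = 1.3 + 1.18667 = 2.48667 m.
A = ½ × 0.781 × 3.56 = 1.39018 m².
Resultant F = γ·h_c·A = 10.05525 × 2.48667 × 1.39018 = 34.7602 kN.
I_c = b·h³/36 = 0.781 × 3.56³/36 = 0.97881 m⁴.
Centre of pressure: y_p = y_c + I_c/(y_c·A) = 2.48667 + 0.97881/(2.48667 × 1.39018) = 2.48667 + 0.283145 = 2.76982 m along the plane.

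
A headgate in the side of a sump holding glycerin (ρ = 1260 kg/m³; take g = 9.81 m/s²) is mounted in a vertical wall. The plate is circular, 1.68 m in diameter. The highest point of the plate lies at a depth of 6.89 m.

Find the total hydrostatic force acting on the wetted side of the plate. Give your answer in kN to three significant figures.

γ = ρg = 1260 × 9.81 / 1000 = 12.3606 kN/m³.
The centroid is at the centre, 0.84 m below the top of the plate, so the centroid depth is h_c = 6.89 + 0.84 = 7.73 m.
A = π(0.84)² = 2.21671 m².
Resultant F = γ·h_c·A = 12.3606 × 7.73 × 2.21671 = 211.801 kN.

F ≈ 212 kN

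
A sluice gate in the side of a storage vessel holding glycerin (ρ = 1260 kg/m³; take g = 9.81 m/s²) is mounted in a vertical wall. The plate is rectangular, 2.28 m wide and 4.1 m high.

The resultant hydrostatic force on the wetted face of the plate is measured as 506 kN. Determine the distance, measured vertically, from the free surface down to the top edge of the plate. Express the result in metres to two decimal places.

γ = ρg = 1260 × 9.81 / 1000 = 12.3606 kN/m³.
A = 2.28 × 4.1 = 9.348 m².
From F = γ·h_c·A, the centroid depth is h_c = 506/(12.3606 × 9.348) = 4.37917 m.
The centroid lies 4.1/2 = 2.05 m below the top edge, so the top edge sits at h_top = 4.37917 − 2.05 = 2.32917 m below the surface.

d_top ≈ 2.33 m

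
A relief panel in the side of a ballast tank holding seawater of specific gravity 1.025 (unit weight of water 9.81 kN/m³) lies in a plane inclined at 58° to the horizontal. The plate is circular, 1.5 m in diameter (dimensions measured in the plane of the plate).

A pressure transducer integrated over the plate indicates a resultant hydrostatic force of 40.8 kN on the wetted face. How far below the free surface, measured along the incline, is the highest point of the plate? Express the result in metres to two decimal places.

γ = 1.025 × 9.81 = 10.05525 kN/m³.
A = π(0.75)² = 1.76715 m².
From F = γ·h_c·A, the centroid depth is h_c = 40.8/(10.05525 × 1.76715) = 2.29612 m.
Let θ = 58° be the plate's angle to the horizontal; measure y along the incline from where the plane meets the free surface. Vertical depth h = y·sinθ with sinθ = 0.848048.
Along the incline, y_c = h_c/sinθ = 2.29612/0.848048 = 2.70754 m.
The centroid is at the centre, 0.75 m below the top of the plate, so the highest point sits at y_top = 2.70754 − 0.75 = 1.95754 m along the incline.

y_top ≈ 1.96 m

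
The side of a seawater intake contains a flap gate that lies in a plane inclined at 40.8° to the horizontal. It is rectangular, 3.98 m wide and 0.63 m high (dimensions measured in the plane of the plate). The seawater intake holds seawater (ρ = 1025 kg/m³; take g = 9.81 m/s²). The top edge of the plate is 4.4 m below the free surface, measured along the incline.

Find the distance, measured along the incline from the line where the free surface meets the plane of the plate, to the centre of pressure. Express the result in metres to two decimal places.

γ = ρg = 1025 × 9.81 / 1000 = 10.05525 kN/m³.
Let θ = 40.8° be the plate's angle to the horizontal; measure y along the incline from where the plane meets the free surface. Vertical depth h = y·sinθ with sinθ = 0.653421.
The centroid lies 0.63/2 = 0.315 m below the top edge, so y_c = 4.4 + 0.315 = 4.715 m and h_c = 4.715 × 0.653421 = 3.08088 m.
A = 3.98 × 0.63 = 2.5074 m².
Resultant F = γ·h_c·A = 10.05525 × 3.08088 × 2.5074 = 77.6768 kN.
I_c = b·h³/12 = 3.98 × 0.63³/12 = 0.0829323 m⁴.
Centre of pressure: y_p = y_c + I_c/(y_c·A) = 4.715 + 0.0829323/(4.715 × 2.5074) = 4.715 + 0.00701485 = 4.72201 m along the plane.

y_p = 4.72 m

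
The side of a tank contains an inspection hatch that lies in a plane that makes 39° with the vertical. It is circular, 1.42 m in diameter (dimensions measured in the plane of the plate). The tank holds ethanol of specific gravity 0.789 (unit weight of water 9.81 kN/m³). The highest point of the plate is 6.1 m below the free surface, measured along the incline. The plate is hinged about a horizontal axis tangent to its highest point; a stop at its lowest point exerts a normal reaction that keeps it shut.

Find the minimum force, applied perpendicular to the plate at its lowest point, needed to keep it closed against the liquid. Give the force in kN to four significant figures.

P ≈ 33.28 kN

γ = 0.789 × 9.81 = 7.74009 kN/m³.
The plate makes 39° with the vertical, i.e. θ = 90° − 39° = 51° to the horizontal. Measuring y along the incline from the free-surface line, vertical depth h = y·sinθ with sinθ = 0.777146.
The centroid is at the centre, 0.71 m below the top of the plate, so y_c = 6.1 + 0.71 = 6.81 m and h_c = 6.81 × 0.777146 = 5.29236 m.
A = π(0.71)² = 1.58368 m².
Resultant F = γ·h_c·A = 7.74009 × 5.29236 × 1.58368 = 64.8728 kN.
I_c = πr⁴/4 = π × 0.71⁴/4 = 0.199583 m⁴.
Centre of pressure: y_p = y_c + I_c/(y_c·A) = 6.81 + 0.199583/(6.81 × 1.58368) = 6.81 + 0.0185058 = 6.82851 m along the plane.
The resultant acts 0.71 + 0.0185058 = 0.728506 m (along the plate) below the hinge at the top edge, so the moment about the hinge is M = F × 0.728506 = 64.8728 × 0.728506 = 47.2602 kN·m.
A normal force at the bottom, 1.42 m from the hinge, must supply this moment: P = 47.2602/1.42 = 33.2818 kN.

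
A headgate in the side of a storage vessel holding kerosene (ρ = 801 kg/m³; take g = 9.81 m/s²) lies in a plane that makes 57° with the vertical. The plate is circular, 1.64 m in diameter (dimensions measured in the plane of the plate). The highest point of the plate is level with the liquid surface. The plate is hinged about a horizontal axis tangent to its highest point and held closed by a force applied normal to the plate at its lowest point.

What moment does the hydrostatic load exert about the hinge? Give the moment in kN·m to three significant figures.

M ≈ 7.60 kN·m

γ = ρg = 801 × 9.81 / 1000 = 7.85781 kN/m³.
The plate makes 57° with the vertical, i.e. θ = 90° − 57° = 33° to the horizontal. Measuring y along the incline from the free-surface line, vertical depth h = y·sinθ with sinθ = 0.544639.
The centroid is at the centre, 0.82 m below the top of the plate, so y_c = 0.82 m and h_c = 0.82 × 0.544639 = 0.446604 m.
A = π(0.82)² = 2.11241 m².
Resultant F = γ·h_c·A = 7.85781 × 0.446604 × 2.11241 = 7.41314 kN.
I_c = πr⁴/4 = π × 0.82⁴/4 = 0.355096 m⁴.
Centre of pressure: y_p = y_c + I_c/(y_c·A) = 0.82 + 0.355096/(0.82 × 2.11241) = 0.82 + 0.205 = 1.025 m along the plane.
The resultant acts 0.82 + 0.205 = 1.025 m (along the plate) below the hinge at the top edge, so the moment about the hinge is M = F × 1.025 = 7.41314 × 1.025 = 7.59847 kN·m.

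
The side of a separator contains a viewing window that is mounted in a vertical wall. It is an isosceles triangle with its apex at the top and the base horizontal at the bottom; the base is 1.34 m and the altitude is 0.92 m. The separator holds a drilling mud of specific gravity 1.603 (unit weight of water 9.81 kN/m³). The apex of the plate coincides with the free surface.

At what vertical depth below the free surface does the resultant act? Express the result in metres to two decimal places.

h_p = 0.69 m

γ = 1.603 × 9.81 = 15.72543 kN/m³.
With the apex up, the centroid sits 2h/3 = 2 × 0.92/3 = 0.613333 m below the apex, so the centroid depth is h_c = 0.613333 m.
A = ½ × 1.34 × 0.92 = 0.6164 m².
Resultant F = γ·h_c·A = 15.72543 × 0.613333 × 0.6164 = 5.94513 kN.
I_c = b·h³/36 = 1.34 × 0.92³/36 = 0.0289845 m⁴.
Centre of pressure: y_p = y_c + I_c/(y_c·A) = 0.613333 + 0.0289845/(0.613333 × 0.6164) = 0.613333 + 0.0766667 = 0.69 m along the plane.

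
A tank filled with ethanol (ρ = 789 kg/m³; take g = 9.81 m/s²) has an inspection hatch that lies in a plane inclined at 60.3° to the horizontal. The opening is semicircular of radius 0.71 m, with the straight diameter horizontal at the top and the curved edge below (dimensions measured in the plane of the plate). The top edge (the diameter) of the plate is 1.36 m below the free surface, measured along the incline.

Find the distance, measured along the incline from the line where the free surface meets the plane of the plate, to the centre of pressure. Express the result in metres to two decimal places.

γ = ρg = 789 × 9.81 / 1000 = 7.74009 kN/m³.
Let θ = 60.3° be the plate's angle to the horizontal; measure y along the incline from where the plane meets the free surface. Vertical depth h = y·sinθ with sinθ = 0.868632.
The centroid of a semicircle lies 4r/(3π) = 0.301333 m from the diameter, here below the top edge, so y_c = 1.36 + 0.301333 = 1.66133 m and h_c = 1.66133 × 0.868632 = 1.44308 m.
A = πr²/2 = π × 0.71²/2 = 0.791838 m².
Resultant F = γ·h_c·A = 7.74009 × 1.44308 × 0.791838 = 8.84449 kN.
I_c = (π/8 − 8/(9π))·r⁴ = 0.109757 × 0.71⁴ = 0.0278911 m⁴.
Centre of pressure: y_p = y_c + I_c/(y_c·A) = 1.66133 + 0.0278911/(1.66133 × 0.791838) = 1.66133 + 0.0212018 = 1.68253 m along the plane.

y_p = 1.68 m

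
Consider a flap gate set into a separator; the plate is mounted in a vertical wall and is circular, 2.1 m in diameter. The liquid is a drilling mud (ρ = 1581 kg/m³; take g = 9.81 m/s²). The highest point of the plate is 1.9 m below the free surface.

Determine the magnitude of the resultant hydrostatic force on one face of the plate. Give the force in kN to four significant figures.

F ≈ 158.5 kN

γ = ρg = 1581 × 9.81 / 1000 = 15.50961 kN/m³.
The centroid is at the centre, 1.05 m below the top of the plate, so the centroid depth is h_c = 1.9 + 1.05 = 2.95 m.
A = π(1.05)² = 3.46361 m².
Resultant F = γ·h_c·A = 15.50961 × 2.95 × 3.46361 = 158.472 kN.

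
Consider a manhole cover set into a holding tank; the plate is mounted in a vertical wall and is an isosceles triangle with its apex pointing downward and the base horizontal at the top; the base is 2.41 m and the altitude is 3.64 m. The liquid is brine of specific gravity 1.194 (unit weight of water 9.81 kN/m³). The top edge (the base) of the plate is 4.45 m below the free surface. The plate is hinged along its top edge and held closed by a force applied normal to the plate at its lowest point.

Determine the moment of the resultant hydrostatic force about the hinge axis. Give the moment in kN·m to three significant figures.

γ = 1.194 × 9.81 = 11.71314 kN/m³.
With the apex down, the centroid sits h/3 = 3.64/3 = 1.21333 m below the base (the top edge), so the centroid depth is h_c = 4.45 + 1.21333 = 5.66333 m.
A = ½ × 2.41 × 3.64 = 4.3862 m².
Resultant F = γ·h_c·A = 11.71314 × 5.66333 × 4.3862 = 290.96 kN.
I_c = b·h³/36 = 2.41 × 3.64³/36 = 3.22863 m⁴.
Centre of pressure: y_p = y_c + I_c/(y_c·A) = 5.66333 + 3.22863/(5.66333 × 4.3862) = 5.66333 + 0.129974 = 5.7933 m along the plane.
The resultant acts 1.21333 + 0.129974 = 1.3433 m (along the plate) below the hinge at the top edge, so the moment about the hinge is M = F × 1.3433 = 290.96 × 1.3433 = 390.847 kN·m.

M ≈ 391 kN·m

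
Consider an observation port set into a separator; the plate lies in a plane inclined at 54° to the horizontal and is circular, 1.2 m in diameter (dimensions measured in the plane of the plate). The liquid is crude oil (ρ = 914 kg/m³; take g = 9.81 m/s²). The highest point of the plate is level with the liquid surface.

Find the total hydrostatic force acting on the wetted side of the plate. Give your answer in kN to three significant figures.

γ = ρg = 914 × 9.81 / 1000 = 8.96634 kN/m³.
Let θ = 54° be the plate's angle to the horizontal; measure y along the incline from where the plane meets the free surface. Vertical depth h = y·sinθ with sinθ = 0.809017.
The centroid is at the centre, 0.6 m below the top of the plate, so y_c = 0.6 m and h_c = 0.6 × 0.809017 = 0.48541 m.
A = π(0.6)² = 1.13097 m².
Resultant F = γ·h_c·A = 8.96634 × 0.48541 × 1.13097 = 4.92238 kN.

F ≈ 4.92 kN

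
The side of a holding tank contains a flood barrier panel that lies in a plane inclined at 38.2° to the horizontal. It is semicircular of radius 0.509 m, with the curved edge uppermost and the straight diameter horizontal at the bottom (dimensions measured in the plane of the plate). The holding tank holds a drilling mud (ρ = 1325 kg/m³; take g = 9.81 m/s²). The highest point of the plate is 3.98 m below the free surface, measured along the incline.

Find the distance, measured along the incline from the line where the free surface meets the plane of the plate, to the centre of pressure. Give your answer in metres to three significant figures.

y_p = 4.28 m

γ = ρg = 1325 × 9.81 / 1000 = 12.99825 kN/m³.
Let θ = 38.2° be the plate's angle to the horizontal; measure y along the incline from where the plane meets the free surface. Vertical depth h = y·sinθ with sinθ = 0.618408.
The centroid lies 4r/(3π) = 0.216026 m above the diameter, so r − 4r/(3π) = 0.509 − 0.216026 = 0.292974 m below the topmost point, so y_c = 3.98 + 0.292974 = 4.27297 m and h_c = 4.27297 × 0.618408 = 2.64244 m.
A = πr²/2 = π × 0.509²/2 = 0.406963 m².
Resultant F = γ·h_c·A = 12.99825 × 2.64244 × 0.406963 = 13.978 kN.
I_c = (π/8 − 8/(9π))·r⁴ = 0.109757 × 0.509⁴ = 0.00736722 m⁴.
Centre of pressure: y_p = y_c + I_c/(y_c·A) = 4.27297 + 0.00736722/(4.27297 × 0.406963) = 4.27297 + 0.00423661 = 4.27721 m along the plane.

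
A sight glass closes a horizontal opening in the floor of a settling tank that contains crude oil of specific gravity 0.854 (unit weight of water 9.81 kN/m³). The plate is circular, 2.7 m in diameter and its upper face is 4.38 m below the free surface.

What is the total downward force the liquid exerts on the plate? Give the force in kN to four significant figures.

γ = 0.854 × 9.81 = 8.37774 kN/m³.
The plate is horizontal, so pressure is uniform at p = γ·h = 8.37774 × 4.38 = 36.6945 kN/m².
A = π(1.35)² = 5.72555 m².
F = p·A = 36.6945 × 5.72555 = 210.096 kN.

F ≈ 210.1 kN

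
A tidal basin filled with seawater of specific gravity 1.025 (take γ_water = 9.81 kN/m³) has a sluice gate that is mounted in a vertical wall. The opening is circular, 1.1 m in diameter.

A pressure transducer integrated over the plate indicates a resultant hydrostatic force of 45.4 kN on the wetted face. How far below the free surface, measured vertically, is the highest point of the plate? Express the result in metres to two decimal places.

γ = 1.025 × 9.81 = 10.05525 kN/m³.
A = π(0.55)² = 0.950332 m².
From F = γ·h_c·A, the centroid depth is h_c = 45.4/(10.05525 × 0.950332) = 4.75103 m.
The centroid is at the centre, 0.55 m below the top of the plate, so the highest point sits at h_top = 4.75103 − 0.55 = 4.20103 m below the surface.

d_top ≈ 4.20 m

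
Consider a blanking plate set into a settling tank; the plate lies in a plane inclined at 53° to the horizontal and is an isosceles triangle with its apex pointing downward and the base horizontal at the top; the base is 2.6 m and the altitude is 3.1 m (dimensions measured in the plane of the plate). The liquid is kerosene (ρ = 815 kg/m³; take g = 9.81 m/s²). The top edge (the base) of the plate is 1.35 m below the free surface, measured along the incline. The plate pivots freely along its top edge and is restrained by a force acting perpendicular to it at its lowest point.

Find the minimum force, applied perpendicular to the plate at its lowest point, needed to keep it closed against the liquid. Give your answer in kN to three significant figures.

P ≈ 24.9 kN

γ = ρg = 815 × 9.81 / 1000 = 7.99515 kN/m³.
Let θ = 53° be the plate's angle to the horizontal; measure y along the incline from where the plane meets the free surface. Vertical depth h = y·sinθ with sinθ = 0.798636.
With the apex down, the centroid sits h/3 = 3.1/3 = 1.03333 m below the base (the top edge), so y_c = 1.35 + 1.03333 = 2.38333 m and h_c = 2.38333 × 0.798636 = 1.90341 m.
A = ½ × 2.6 × 3.1 = 4.03 m².
Resultant F = γ·h_c·A = 7.99515 × 1.90341 × 4.03 = 61.3287 kN.
I_c = b·h³/36 = 2.6 × 3.1³/36 = 2.15157 m⁴.
Centre of pressure: y_p = y_c + I_c/(y_c·A) = 2.38333 + 2.15157/(2.38333 × 4.03) = 2.38333 + 0.224009 = 2.60734 m along the plane.
The resultant acts 1.03333 + 0.224009 = 1.25734 m (along the plate) below the hinge at the top edge, so the moment about the hinge is M = F × 1.25734 = 61.3287 × 1.25734 = 77.111 kN·m.
A normal force at the bottom, 3.1 m from the hinge, must supply this moment: P = 77.111/3.1 = 24.8745 kN.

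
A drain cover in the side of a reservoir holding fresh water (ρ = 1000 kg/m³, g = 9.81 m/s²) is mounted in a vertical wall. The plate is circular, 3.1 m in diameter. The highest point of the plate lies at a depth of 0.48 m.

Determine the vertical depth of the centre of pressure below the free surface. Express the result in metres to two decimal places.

γ = ρg = 1000 × 9.81 = 9810 N/m³ = 9.81 kN/m³.
The centroid is at the centre, 1.55 m below the top of the plate, so the centroid depth is h_c = 0.48 + 1.55 = 2.03 m.
A = π(1.55)² = 7.54768 m².
Resultant F = γ·h_c·A = 9.81 × 2.03 × 7.54768 = 150.307 kN.
I_c = πr⁴/4 = π × 1.55⁴/4 = 4.53332 m⁴.
Centre of pressure: y_p = y_c + I_c/(y_c·A) = 2.03 + 4.53332/(2.03 × 7.54768) = 2.03 + 0.295874 = 2.32587 m along the plane.

h_p = 2.33 m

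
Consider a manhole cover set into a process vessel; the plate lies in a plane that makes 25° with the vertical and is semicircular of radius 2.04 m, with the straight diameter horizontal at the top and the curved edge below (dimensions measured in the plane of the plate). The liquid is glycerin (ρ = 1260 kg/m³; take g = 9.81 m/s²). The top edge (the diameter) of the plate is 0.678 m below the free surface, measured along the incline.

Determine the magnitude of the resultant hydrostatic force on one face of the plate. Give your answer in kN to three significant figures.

F ≈ 113 kN

γ = ρg = 1260 × 9.81 / 1000 = 12.3606 kN/m³.
The plate makes 25° with the vertical, i.e. θ = 90° − 25° = 65° to the horizontal. Measuring y along the incline from the free-surface line, vertical depth h = y·sinθ with sinθ = 0.906308.
The centroid of a semicircle lies 4r/(3π) = 0.865803 m from the diameter, here below the top edge, so y_c = 0.678 + 0.865803 = 1.5438 m and h_c = 1.5438 × 0.906308 = 1.39916 m.
A = πr²/2 = π × 2.04²/2 = 6.53703 m².
Resultant F = γ·h_c·A = 12.3606 × 1.39916 × 6.53703 = 113.054 kN.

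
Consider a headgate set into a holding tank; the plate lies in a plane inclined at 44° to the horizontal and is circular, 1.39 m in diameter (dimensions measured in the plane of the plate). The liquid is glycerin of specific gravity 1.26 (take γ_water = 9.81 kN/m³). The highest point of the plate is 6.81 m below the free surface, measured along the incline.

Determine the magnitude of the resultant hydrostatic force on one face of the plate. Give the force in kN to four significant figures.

F ≈ 97.79 kN

γ = 1.26 × 9.81 = 12.3606 kN/m³.
Let θ = 44° be the plate's angle to the horizontal; measure y along the incline from where the plane meets the free surface. Vertical depth h = y·sinθ with sinθ = 0.694658.
The centroid is at the centre, 0.695 m below the top of the plate, so y_c = 6.81 + 0.695 = 7.505 m and h_c = 7.505 × 0.694658 = 5.21341 m.
A = π(0.695)² = 1.51747 m².
Resultant F = γ·h_c·A = 12.3606 × 5.21341 × 1.51747 = 97.7871 kN.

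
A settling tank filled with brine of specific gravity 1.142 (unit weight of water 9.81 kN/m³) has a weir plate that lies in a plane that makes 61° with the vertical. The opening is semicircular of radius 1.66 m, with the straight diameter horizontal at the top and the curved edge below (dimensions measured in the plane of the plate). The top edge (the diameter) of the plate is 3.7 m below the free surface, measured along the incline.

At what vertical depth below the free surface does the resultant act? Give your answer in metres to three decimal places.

γ = 1.142 × 9.81 = 11.20302 kN/m³.
The plate makes 61° with the vertical, i.e. θ = 90° − 61° = 29° to the horizontal. Measuring y along the incline from the free-surface line, vertical depth h = y·sinθ with sinθ = 0.484810.
The centroid of a semicircle lies 4r/(3π) = 0.704526 m from the diameter, here below the top edge, so y_c = 3.7 + 0.704526 = 4.40453 m and h_c = 4.40453 × 0.484810 = 2.13536 m.
A = πr²/2 = π × 1.66²/2 = 4.32849 m².
Resultant F = γ·h_c·A = 11.20302 × 2.13536 × 4.32849 = 103.548 kN.
I_c = (π/8 − 8/(9π))·r⁴ = 0.109757 × 1.66⁴ = 0.833421 m⁴.
Centre of pressure: y_p = y_c + I_c/(y_c·A) = 4.40453 + 0.833421/(4.40453 × 4.32849) = 4.40453 + 0.0437148 = 4.44824 m along the plane.
Vertically, h_p = y_p·sinθ = 4.44824 × 0.484810 = 2.15655 m.

h_p = 2.157 m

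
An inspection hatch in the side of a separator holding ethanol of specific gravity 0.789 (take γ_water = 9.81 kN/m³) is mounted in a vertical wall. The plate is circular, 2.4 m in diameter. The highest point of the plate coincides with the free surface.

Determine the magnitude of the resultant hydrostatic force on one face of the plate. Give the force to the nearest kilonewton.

γ = 0.789 × 9.81 = 7.74009 kN/m³.
The centroid is at the centre, 1.2 m below the top of the plate, so the centroid depth is h_c = 1.2 m.
A = π(1.2)² = 4.52389 m².
Resultant F = γ·h_c·A = 7.74009 × 1.2 × 4.52389 = 42.0184 kN.

F ≈ 42 kN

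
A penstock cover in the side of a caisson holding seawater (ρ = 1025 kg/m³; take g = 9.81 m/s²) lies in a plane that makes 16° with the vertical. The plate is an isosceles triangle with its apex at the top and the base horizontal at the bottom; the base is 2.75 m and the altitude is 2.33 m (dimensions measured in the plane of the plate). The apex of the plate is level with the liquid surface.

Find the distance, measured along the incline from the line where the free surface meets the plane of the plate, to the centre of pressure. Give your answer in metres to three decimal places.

γ = ρg = 1025 × 9.81 / 1000 = 10.05525 kN/m³.
The plate makes 16° with the vertical, i.e. θ = 90° − 16° = 74° to the horizontal. Measuring y along the incline from the free-surface line, vertical depth h = y·sinθ with sinθ = 0.961262.
With the apex up, the centroid sits 2h/3 = 2 × 2.33/3 = 1.55333 m below the apex, so y_c = 1.55333 m and h_c = 1.55333 × 0.961262 = 1.49316 m.
A = ½ × 2.75 × 2.33 = 3.20375 m².
Resultant F = γ·h_c·A = 10.05525 × 1.49316 × 3.20375 = 48.1014 kN.
I_c = b·h³/36 = 2.75 × 2.33³/36 = 0.966269 m⁴.
Centre of pressure: y_p = y_c + I_c/(y_c·A) = 1.55333 + 0.966269/(1.55333 × 3.20375) = 1.55333 + 0.194167 = 1.7475 m along the plane.

y_p = 1.748 m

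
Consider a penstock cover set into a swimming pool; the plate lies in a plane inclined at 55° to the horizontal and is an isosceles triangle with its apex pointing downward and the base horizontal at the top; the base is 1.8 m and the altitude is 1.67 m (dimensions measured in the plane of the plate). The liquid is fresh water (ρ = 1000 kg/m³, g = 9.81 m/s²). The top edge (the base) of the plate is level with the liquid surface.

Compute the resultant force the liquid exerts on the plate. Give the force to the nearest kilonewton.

γ = ρg = 1000 × 9.81 = 9810 N/m³ = 9.81 kN/m³.
Let θ = 55° be the plate's angle to the horizontal; measure y along the incline from where the plane meets the free surface. Vertical depth h = y·sinθ with sinθ = 0.819152.
With the apex down, the centroid sits h/3 = 1.67/3 = 0.556667 m below the base (the top edge), so y_c = 0.556667 m and h_c = 0.556667 × 0.819152 = 0.455995 m.
A = ½ × 1.8 × 1.67 = 1.503 m².
Resultant F = γ·h_c·A = 9.81 × 0.455995 × 1.503 = 6.72339 kN.

F ≈ 7 kN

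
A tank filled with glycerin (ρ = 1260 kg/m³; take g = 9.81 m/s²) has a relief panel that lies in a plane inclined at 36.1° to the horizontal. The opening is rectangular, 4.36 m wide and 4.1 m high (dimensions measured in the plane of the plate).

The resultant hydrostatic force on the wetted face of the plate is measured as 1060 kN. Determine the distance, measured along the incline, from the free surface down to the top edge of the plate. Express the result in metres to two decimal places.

γ = ρg = 1260 × 9.81 / 1000 = 12.3606 kN/m³.
A = 4.36 × 4.1 = 17.876 m².
From F = γ·h_c·A, the centroid depth is h_c = 1060/(12.3606 × 17.876) = 4.79729 m.
Let θ = 36.1° be the plate's angle to the horizontal; measure y along the incline from where the plane meets the free surface. Vertical depth h = y·sinθ with sinθ = 0.589196.
Along the incline, y_c = h_c/sinθ = 4.79729/0.589196 = 8.1421 m.
The centroid lies 4.1/2 = 2.05 m below the top edge, so the top edge sits at y_top = 8.1421 − 2.05 = 6.0921 m along the incline.

y_top ≈ 6.09 m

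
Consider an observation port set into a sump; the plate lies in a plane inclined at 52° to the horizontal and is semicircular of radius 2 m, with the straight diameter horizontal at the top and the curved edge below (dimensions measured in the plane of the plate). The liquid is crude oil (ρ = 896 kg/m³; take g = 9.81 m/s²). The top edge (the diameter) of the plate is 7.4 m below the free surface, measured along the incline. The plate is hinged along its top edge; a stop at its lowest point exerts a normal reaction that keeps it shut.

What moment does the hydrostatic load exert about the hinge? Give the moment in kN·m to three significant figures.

γ = ρg = 896 × 9.81 / 1000 = 8.78976 kN/m³.
Let θ = 52° be the plate's angle to the horizontal; measure y along the incline from where the plane meets the free surface. Vertical depth h = y·sinθ with sinθ = 0.788011.
The centroid of a semicircle lies 4r/(3π) = 0.848826 m from the diameter, here below the top edge, so y_c = 7.4 + 0.848826 = 8.24883 m and h_c = 8.24883 × 0.788011 = 6.50017 m.
A = πr²/2 = π × 2²/2 = 6.28319 m².
Resultant F = γ·h_c·A = 8.78976 × 6.50017 × 6.28319 = 358.99 kN.
I_c = (π/8 − 8/(9π))·r⁴ = 0.109757 × 2⁴ = 1.75611 m⁴.
Centre of pressure: y_p = y_c + I_c/(y_c·A) = 8.24883 + 1.75611/(8.24883 × 6.28319) = 8.24883 + 0.0338828 = 8.28271 m along the plane.
The resultant acts 0.848826 + 0.0338828 = 0.882709 m (along the plate) below the hinge at the top edge, so the moment about the hinge is M = F × 0.882709 = 358.99 × 0.882709 = 316.884 kN·m.

M ≈ 317 kN·m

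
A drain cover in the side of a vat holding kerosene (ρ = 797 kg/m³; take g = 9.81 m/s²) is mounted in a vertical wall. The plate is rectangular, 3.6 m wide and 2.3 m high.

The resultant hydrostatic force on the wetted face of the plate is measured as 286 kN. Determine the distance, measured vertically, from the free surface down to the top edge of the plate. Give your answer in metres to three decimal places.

γ = ρg = 797 × 9.81 / 1000 = 7.81857 kN/m³.
A = 3.6 × 2.3 = 8.28 m².
From F = γ·h_c·A, the centroid depth is h_c = 286/(7.81857 × 8.28) = 4.41782 m.
The centroid lies 2.3/2 = 1.15 m below the top edge, so the top edge sits at h_top = 4.41782 − 1.15 = 3.26782 m below the surface.

d_top ≈ 3.268 m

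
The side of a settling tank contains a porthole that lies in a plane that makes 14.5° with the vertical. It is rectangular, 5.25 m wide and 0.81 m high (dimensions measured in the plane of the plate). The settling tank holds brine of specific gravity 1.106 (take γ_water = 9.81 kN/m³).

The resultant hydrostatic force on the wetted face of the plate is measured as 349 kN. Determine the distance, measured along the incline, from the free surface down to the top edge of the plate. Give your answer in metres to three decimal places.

y_top ≈ 7.408 m

γ = 1.106 × 9.81 = 10.84986 kN/m³.
A = 5.25 × 0.81 = 4.2525 m².
From F = γ·h_c·A, the centroid depth is h_c = 349/(10.84986 × 4.2525) = 7.56409 m.
The plate makes 14.5° with the vertical, i.e. θ = 90° − 14.5° = 75.5° to the horizontal. Measuring y along the incline from the free-surface line, vertical depth h = y·sinθ with sinθ = 0.968148.
Along the incline, y_c = h_c/sinθ = 7.56409/0.968148 = 7.81295 m.
The centroid lies 0.81/2 = 0.405 m below the top edge, so the top edge sits at y_top = 7.81295 − 0.405 = 7.40795 m along the incline.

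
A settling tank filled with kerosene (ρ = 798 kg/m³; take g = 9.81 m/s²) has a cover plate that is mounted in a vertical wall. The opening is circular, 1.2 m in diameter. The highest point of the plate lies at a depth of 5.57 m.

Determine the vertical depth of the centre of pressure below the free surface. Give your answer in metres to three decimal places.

h_p = 6.185 m

γ = ρg = 798 × 9.81 / 1000 = 7.82838 kN/m³.
The centroid is at the centre, 0.6 m below the top of the plate, so the centroid depth is h_c = 5.57 + 0.6 = 6.17 m.
A = π(0.6)² = 1.13097 m².
Resultant F = γ·h_c·A = 7.82838 × 6.17 × 1.13097 = 54.6271 kN.
I_c = πr⁴/4 = π × 0.6⁴/4 = 0.101788 m⁴.
Centre of pressure: y_p = y_c + I_c/(y_c·A) = 6.17 + 0.101788/(6.17 × 1.13097) = 6.17 + 0.0145868 = 6.18459 m along the plane.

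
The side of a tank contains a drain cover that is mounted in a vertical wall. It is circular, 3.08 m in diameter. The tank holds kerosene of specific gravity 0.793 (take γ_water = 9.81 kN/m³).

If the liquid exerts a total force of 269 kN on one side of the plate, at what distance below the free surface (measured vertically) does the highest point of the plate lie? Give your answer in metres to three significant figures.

d_top ≈ 3.10 m

γ = 0.793 × 9.81 = 7.77933 kN/m³.
A = π(1.54)² = 7.4506 m².
From F = γ·h_c·A, the centroid depth is h_c = 269/(7.77933 × 7.4506) = 4.64108 m.
The centroid is at the centre, 1.54 m below the top of the plate, so the highest point sits at h_top = 4.64108 − 1.54 = 3.10108 m below the surface.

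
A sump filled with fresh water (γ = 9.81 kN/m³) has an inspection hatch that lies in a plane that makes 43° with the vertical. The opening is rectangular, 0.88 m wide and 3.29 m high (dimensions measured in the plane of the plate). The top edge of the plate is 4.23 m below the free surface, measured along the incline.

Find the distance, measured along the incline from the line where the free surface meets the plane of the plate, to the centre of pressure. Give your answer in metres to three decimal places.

γ = 9.81 kN/m³.
The plate makes 43° with the vertical, i.e. θ = 90° − 43° = 47° to the horizontal. Measuring y along the incline from the free-surface line, vertical depth h = y·sinθ with sinθ = 0.731354.
The centroid lies 3.29/2 = 1.645 m below the top edge, so y_c = 4.23 + 1.645 = 5.875 m and h_c = 5.875 × 0.731354 = 4.2967 m.
A = 0.88 × 3.29 = 2.8952 m².
Resultant F = γ·h_c·A = 9.81 × 4.2967 × 2.8952 = 122.034 kN.
I_c = b·h³/12 = 0.88 × 3.29³/12 = 2.61149 m⁴.
Centre of pressure: y_p = y_c + I_c/(y_c·A) = 5.875 + 2.61149/(5.875 × 2.8952) = 5.875 + 0.153533 = 6.02853 m along the plane.

y_p = 6.029 m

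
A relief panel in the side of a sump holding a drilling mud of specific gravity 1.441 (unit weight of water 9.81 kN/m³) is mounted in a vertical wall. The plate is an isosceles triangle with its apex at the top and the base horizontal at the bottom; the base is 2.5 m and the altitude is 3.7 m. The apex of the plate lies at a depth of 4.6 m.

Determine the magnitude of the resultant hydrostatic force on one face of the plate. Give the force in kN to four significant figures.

F ≈ 462.0 kN

γ = 1.441 × 9.81 = 14.13621 kN/m³.
With the apex up, the centroid sits 2h/3 = 2 × 3.7/3 = 2.46667 m below the apex, so the centroid depth is h_c = 4.6 + 2.46667 = 7.06667 m.
A = ½ × 2.5 × 3.7 = 4.625 m².
Resultant F = γ·h_c·A = 14.13621 × 7.06667 × 4.625 = 462.019 kN.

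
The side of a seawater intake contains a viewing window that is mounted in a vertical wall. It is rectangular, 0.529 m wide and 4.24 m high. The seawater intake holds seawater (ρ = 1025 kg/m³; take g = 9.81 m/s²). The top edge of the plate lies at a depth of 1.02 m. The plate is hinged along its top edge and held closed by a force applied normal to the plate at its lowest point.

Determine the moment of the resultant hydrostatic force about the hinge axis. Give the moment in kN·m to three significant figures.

γ = ρg = 1025 × 9.81 / 1000 = 10.05525 kN/m³.
The centroid lies 4.24/2 = 2.12 m below the top edge, so the centroid depth is h_c = 1.02 + 2.12 = 3.14 m.
A = 0.529 × 4.24 = 2.24296 m².
Resultant F = γ·h_c·A = 10.05525 × 3.14 × 2.24296 = 70.8181 kN.
I_c = b·h³/12 = 0.529 × 4.24³/12 = 3.36025 m⁴.
Centre of pressure: y_p = y_c + I_c/(y_c·A) = 3.14 + 3.36025/(3.14 × 2.24296) = 3.14 + 0.477112 = 3.61711 m along the plane.
The resultant acts 2.12 + 0.477112 = 2.59711 m (along the plate) below the hinge at the top edge, so the moment about the hinge is M = F × 2.59711 = 70.8181 × 2.59711 = 183.922 kN·m.

M ≈ 184 kN·m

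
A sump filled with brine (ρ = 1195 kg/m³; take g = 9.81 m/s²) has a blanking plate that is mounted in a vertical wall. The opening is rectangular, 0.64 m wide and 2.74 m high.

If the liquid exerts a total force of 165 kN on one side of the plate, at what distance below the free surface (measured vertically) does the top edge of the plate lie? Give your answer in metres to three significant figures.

γ = ρg = 1195 × 9.81 / 1000 = 11.72295 kN/m³.
A = 0.64 × 2.74 = 1.7536 m².
From F = γ·h_c·A, the centroid depth is h_c = 165/(11.72295 × 1.7536) = 8.02632 m.
The centroid lies 2.74/2 = 1.37 m below the top edge, so the top edge sits at h_top = 8.02632 − 1.37 = 6.65632 m below the surface.

d_top ≈ 6.66 m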